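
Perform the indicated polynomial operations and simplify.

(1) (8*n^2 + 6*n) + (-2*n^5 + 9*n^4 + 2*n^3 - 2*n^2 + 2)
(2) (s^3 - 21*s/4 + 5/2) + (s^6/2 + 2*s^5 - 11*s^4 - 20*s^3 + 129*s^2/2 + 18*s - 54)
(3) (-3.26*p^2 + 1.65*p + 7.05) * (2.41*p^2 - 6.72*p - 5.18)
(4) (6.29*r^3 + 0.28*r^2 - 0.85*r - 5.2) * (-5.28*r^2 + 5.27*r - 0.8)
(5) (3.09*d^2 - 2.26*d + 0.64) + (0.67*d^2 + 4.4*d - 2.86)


(1) = -2*n^5 + 9*n^4 + 2*n^3 + 6*n^2 + 6*n + 2
(2) = s^6/2 + 2*s^5 - 11*s^4 - 19*s^3 + 129*s^2/2 + 51*s/4 - 103/2
(3) = -7.8566*p^4 + 25.8837*p^3 + 22.7893*p^2 - 55.923*p - 36.519
(4) = -33.2112*r^5 + 31.6699*r^4 + 0.9316*r^3 + 22.7525*r^2 - 26.724*r + 4.16
(5) = 3.76*d^2 + 2.14*d - 2.22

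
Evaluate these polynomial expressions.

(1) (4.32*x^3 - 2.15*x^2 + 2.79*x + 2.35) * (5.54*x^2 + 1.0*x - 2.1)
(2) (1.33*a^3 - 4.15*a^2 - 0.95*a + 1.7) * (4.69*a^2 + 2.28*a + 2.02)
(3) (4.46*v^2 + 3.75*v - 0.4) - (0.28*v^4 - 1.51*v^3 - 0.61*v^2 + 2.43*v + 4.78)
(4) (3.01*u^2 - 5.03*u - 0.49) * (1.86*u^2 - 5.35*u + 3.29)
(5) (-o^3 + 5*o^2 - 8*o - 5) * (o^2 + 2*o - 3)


(1) = 23.9328*x^5 - 7.591*x^4 + 4.2346*x^3 + 20.324*x^2 - 3.509*x - 4.935
(2) = 6.2377*a^5 - 16.4311*a^4 - 11.2309*a^3 - 2.576*a^2 + 1.957*a + 3.434
(3) = -0.28*v^4 + 1.51*v^3 + 5.07*v^2 + 1.32*v - 5.18
(4) = 5.5986*u^4 - 25.4593*u^3 + 35.902*u^2 - 13.9272*u - 1.6121
(5) = -o^5 + 3*o^4 + 5*o^3 - 36*o^2 + 14*o + 15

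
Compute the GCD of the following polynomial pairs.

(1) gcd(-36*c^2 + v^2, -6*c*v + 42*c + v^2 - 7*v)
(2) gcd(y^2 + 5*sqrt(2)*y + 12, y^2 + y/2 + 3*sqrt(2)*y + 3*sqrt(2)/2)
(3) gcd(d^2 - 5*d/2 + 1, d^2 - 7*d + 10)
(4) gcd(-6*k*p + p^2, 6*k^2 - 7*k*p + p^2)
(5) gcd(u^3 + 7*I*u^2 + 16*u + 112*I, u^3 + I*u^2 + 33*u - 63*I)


(1) = -6*c + v
(2) = y + 3*sqrt(2)
(3) = d - 2
(4) = -6*k + p
(5) = u + 7*I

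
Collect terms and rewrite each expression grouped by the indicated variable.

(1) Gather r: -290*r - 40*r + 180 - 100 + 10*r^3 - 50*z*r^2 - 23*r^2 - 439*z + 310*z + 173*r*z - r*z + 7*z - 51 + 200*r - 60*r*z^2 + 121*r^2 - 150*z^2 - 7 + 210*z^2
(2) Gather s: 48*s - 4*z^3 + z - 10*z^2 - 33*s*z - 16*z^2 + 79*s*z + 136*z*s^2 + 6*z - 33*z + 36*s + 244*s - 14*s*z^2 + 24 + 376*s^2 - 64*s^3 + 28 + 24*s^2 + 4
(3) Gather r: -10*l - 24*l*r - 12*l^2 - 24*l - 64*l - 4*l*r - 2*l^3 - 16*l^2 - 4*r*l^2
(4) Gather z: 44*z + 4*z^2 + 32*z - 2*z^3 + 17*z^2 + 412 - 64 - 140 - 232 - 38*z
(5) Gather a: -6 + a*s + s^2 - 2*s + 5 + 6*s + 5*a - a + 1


(1) = 10*r^3 + r^2*(98 - 50*z) + r*(-60*z^2 + 172*z - 130) + 60*z^2 - 122*z + 22
(2) = -64*s^3 + s^2*(136*z + 400) + s*(-14*z^2 + 46*z + 328) - 4*z^3 - 26*z^2 - 26*z + 56
(3) = -2*l^3 - 28*l^2 - 98*l + r*(-4*l^2 - 28*l)
(4) = -2*z^3 + 21*z^2 + 38*z - 24
(5) = a*(s + 4) + s^2 + 4*s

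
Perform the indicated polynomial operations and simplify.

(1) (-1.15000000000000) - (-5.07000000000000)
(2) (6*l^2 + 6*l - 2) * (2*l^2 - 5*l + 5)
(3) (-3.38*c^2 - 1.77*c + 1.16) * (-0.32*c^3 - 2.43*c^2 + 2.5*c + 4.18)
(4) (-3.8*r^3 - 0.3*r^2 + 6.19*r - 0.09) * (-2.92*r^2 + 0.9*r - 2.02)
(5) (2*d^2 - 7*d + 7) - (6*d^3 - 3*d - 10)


(1) = 3.92000000000000
(2) = 12*l^4 - 18*l^3 - 4*l^2 + 40*l - 10
(3) = 1.0816*c^5 + 8.7798*c^4 - 4.5201*c^3 - 21.3722*c^2 - 4.4986*c + 4.8488
(4) = 11.096*r^5 - 2.544*r^4 - 10.6688*r^3 + 6.4398*r^2 - 12.5848*r + 0.1818
(5) = -6*d^3 + 2*d^2 - 4*d + 17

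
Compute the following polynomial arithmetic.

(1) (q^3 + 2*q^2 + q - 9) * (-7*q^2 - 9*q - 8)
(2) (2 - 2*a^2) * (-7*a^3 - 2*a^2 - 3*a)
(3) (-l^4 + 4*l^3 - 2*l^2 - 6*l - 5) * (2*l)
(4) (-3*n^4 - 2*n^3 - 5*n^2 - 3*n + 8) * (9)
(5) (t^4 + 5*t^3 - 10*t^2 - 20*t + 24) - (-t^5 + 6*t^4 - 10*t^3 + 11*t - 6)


(1) = -7*q^5 - 23*q^4 - 33*q^3 + 38*q^2 + 73*q + 72
(2) = 14*a^5 + 4*a^4 - 8*a^3 - 4*a^2 - 6*a
(3) = -2*l^5 + 8*l^4 - 4*l^3 - 12*l^2 - 10*l
(4) = -27*n^4 - 18*n^3 - 45*n^2 - 27*n + 72
(5) = t^5 - 5*t^4 + 15*t^3 - 10*t^2 - 31*t + 30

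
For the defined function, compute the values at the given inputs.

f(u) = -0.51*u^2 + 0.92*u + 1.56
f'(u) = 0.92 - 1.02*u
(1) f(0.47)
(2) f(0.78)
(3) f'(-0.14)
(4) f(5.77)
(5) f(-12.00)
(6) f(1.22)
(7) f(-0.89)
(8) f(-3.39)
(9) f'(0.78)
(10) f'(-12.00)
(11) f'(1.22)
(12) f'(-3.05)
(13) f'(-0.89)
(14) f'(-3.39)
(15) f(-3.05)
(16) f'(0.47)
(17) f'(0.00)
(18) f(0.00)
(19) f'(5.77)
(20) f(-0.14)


(1) = 1.88
(2) = 1.97
(3) = 1.06
(4) = -10.11
(5) = -82.92
(6) = 1.92
(7) = 0.34
(8) = -7.42
(9) = 0.12
(10) = 13.16
(11) = -0.32
(12) = 4.03
(13) = 1.83
(14) = 4.38
(15) = -5.99
(16) = 0.44
(17) = 0.92
(18) = 1.56
(19) = -4.97
(20) = 1.42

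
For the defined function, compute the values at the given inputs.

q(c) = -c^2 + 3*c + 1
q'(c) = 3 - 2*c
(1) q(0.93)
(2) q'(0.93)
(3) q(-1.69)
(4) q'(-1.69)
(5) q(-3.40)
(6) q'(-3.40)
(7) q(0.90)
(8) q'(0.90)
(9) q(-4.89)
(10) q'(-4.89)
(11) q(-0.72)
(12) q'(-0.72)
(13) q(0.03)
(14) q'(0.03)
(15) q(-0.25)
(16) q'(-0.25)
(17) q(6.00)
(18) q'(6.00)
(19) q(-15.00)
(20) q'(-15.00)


(1) = 2.93
(2) = 1.14
(3) = -6.93
(4) = 6.38
(5) = -20.76
(6) = 9.80
(7) = 2.89
(8) = 1.20
(9) = -37.58
(10) = 12.78
(11) = -1.68
(12) = 4.44
(13) = 1.09
(14) = 2.94
(15) = 0.19
(16) = 3.50
(17) = -17.00
(18) = -9.00
(19) = -269.00
(20) = 33.00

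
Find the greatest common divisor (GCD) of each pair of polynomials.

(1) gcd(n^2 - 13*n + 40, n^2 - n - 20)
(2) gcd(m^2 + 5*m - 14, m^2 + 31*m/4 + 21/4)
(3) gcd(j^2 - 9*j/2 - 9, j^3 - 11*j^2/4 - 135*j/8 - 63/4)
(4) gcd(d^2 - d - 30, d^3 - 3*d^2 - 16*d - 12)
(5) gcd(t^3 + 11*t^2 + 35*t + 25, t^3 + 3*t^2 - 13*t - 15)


(1) = gcd((n - 8)*(n - 5), (n - 5)*(n + 4)) = n - 5
(2) = m + 7
(3) = gcd((j - 6)*(j + 3/2), (j - 6)*(j + 3/2)*(j + 7/4)) = j^2 - 9*j/2 - 9
(4) = gcd((d - 6)*(d + 5), (d - 6)*(d + 1)*(d + 2)) = d - 6
(5) = t^2 + 6*t + 5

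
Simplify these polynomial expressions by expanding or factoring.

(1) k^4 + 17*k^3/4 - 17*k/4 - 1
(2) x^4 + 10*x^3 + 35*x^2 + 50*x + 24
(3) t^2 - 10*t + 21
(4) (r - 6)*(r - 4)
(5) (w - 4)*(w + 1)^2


(1) = (k - 1)*(k + 1/4)*(k + 1)*(k + 4)
(2) = (x + 1)*(x + 2)*(x + 3)*(x + 4)
(3) = (t - 7)*(t - 3)
(4) = r^2 - 10*r + 24
(5) = w^3 - 2*w^2 - 7*w - 4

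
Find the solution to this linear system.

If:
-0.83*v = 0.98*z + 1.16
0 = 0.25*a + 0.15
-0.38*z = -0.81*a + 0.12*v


Then:
a = -0.60
v = 0.18
z = -1.34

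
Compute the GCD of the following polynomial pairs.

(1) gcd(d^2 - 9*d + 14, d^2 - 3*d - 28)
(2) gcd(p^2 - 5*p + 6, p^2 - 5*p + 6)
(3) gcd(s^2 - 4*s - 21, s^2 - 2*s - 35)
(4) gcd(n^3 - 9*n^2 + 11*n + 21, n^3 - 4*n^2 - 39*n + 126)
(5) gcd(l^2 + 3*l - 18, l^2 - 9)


(1) = gcd((d - 7)*(d - 2), (d - 7)*(d + 4)) = d - 7
(2) = p^2 - 5*p + 6
(3) = s - 7
(4) = n^2 - 10*n + 21
(5) = gcd((l - 3)*(l + 6), (l - 3)*(l + 3)) = l - 3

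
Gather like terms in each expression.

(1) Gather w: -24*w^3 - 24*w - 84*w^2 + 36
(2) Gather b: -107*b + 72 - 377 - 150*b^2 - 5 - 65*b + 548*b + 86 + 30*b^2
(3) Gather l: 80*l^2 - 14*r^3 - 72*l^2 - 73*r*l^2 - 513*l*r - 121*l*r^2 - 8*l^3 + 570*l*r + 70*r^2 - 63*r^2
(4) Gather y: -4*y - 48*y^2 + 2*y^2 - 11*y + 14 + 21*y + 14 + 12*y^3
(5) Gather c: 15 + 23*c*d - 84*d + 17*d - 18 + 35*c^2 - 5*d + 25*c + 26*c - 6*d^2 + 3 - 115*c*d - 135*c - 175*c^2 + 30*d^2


(1) = -24*w^3 - 84*w^2 - 24*w + 36
(2) = -120*b^2 + 376*b - 224
(3) = -8*l^3 + l^2*(8 - 73*r) + l*(-121*r^2 + 57*r) - 14*r^3 + 7*r^2
(4) = 12*y^3 - 46*y^2 + 6*y + 28
(5) = -140*c^2 + c*(-92*d - 84) + 24*d^2 - 72*d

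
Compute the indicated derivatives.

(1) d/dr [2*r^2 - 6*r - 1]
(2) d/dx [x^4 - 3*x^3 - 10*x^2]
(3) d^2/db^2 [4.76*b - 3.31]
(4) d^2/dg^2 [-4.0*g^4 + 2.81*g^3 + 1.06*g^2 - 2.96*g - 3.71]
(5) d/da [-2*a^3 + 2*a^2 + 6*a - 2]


(1) = 4*r - 6
(2) = x*(4*x^2 - 9*x - 20)
(3) = 0
(4) = -48.0*g^2 + 16.86*g + 2.12
(5) = -6*a^2 + 4*a + 6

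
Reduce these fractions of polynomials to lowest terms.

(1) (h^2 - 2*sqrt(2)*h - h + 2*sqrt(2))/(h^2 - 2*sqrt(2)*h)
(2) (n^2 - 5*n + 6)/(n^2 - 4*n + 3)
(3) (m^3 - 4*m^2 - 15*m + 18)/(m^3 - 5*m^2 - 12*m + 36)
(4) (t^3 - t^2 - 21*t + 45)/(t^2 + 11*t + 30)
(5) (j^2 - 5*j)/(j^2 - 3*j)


(1) = (h - 1)/h
(2) = (n - 2)/(n - 1)
(3) = (m - 1)/(m - 2)
(4) = (t^2 - 6*t + 9)/(t + 6)
(5) = (j - 5)/(j - 3)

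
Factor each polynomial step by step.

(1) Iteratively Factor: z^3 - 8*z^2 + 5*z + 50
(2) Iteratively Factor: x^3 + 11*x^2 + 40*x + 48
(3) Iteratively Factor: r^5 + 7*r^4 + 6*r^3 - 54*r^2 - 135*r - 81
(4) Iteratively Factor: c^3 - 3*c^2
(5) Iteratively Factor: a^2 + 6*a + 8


(1) = (z - 5)*(z^2 - 3*z - 10) = (z - 5)^2*(z + 2)
(2) = (x + 4)*(x^2 + 7*x + 12) = (x + 4)^2*(x + 3)
(3) = (r + 3)*(r^4 + 4*r^3 - 6*r^2 - 36*r - 27) = (r - 3)*(r + 3)*(r^3 + 7*r^2 + 15*r + 9) = (r - 3)*(r + 3)^2*(r^2 + 4*r + 3) = (r - 3)*(r + 3)^3*(r + 1)
(4) = (c)*(c^2 - 3*c) = c^2*(c - 3)
(5) = (a + 2)*(a + 4)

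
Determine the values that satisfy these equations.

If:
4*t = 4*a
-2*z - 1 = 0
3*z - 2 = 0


Then:
No Solution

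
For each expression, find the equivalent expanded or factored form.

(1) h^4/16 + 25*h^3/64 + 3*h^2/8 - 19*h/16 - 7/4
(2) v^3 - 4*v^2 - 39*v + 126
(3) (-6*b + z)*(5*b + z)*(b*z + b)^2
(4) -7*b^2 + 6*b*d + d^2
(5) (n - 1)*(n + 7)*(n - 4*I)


(1) = (h/4 + 1/2)*(h/4 + 1)*(h - 7/4)*(h + 2)
(2) = (v - 7)*(v - 3)*(v + 6)
(3) = -30*b^4*z^2 - 60*b^4*z - 30*b^4 - b^3*z^3 - 2*b^3*z^2 - b^3*z + b^2*z^4 + 2*b^2*z^3 + b^2*z^2
(4) = (-b + d)*(7*b + d)
(5) = n^3 + 6*n^2 - 4*I*n^2 - 7*n - 24*I*n + 28*I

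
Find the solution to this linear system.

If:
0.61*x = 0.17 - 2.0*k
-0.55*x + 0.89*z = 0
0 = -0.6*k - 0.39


Then:
k = -0.65
x = 2.41
z = 1.49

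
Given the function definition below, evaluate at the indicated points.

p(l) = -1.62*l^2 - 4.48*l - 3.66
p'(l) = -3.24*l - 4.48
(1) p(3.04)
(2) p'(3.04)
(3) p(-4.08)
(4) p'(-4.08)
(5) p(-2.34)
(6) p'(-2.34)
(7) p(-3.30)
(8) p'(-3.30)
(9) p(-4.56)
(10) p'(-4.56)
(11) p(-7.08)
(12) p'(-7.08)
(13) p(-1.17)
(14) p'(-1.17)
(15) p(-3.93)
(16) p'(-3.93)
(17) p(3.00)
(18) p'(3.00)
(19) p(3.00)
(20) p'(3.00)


(1) = -32.25
(2) = -14.33
(3) = -12.35
(4) = 8.74
(5) = -2.05
(6) = 3.10
(7) = -6.52
(8) = 6.21
(9) = -16.92
(10) = 10.29
(11) = -53.15
(12) = 18.46
(13) = -0.64
(14) = -0.69
(15) = -11.07
(16) = 8.25
(17) = -31.68
(18) = -14.20
(19) = -31.68
(20) = -14.20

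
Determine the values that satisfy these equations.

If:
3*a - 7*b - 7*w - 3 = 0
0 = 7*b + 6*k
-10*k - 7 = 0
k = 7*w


Then:
a = 13/6
b = 3/5
k = -7/10
w = -1/10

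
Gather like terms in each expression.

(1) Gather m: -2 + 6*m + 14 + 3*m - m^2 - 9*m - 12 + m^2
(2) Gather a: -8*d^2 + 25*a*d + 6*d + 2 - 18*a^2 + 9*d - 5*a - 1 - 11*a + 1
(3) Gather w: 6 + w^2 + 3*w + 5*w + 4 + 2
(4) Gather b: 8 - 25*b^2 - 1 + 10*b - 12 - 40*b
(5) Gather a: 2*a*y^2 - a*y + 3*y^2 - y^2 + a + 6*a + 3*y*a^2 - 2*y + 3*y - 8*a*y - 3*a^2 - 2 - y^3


(1) = 0
(2) = -18*a^2 + a*(25*d - 16) - 8*d^2 + 15*d + 2
(3) = w^2 + 8*w + 12
(4) = -25*b^2 - 30*b - 5
(5) = a^2*(3*y - 3) + a*(2*y^2 - 9*y + 7) - y^3 + 2*y^2 + y - 2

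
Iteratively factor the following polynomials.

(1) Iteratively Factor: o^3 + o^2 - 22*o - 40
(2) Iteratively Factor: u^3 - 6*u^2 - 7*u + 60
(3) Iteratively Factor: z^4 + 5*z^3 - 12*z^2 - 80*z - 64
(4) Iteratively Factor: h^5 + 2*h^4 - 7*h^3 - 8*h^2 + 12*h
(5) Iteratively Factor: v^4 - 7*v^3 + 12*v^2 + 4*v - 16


(1) = (o + 4)*(o^2 - 3*o - 10) = (o + 2)*(o + 4)*(o - 5)
(2) = (u + 3)*(u^2 - 9*u + 20) = (u - 4)*(u + 3)*(u - 5)
(3) = (z - 4)*(z^3 + 9*z^2 + 24*z + 16) = (z - 4)*(z + 4)*(z^2 + 5*z + 4) = (z - 4)*(z + 1)*(z + 4)*(z + 4)
(4) = (h - 1)*(h^4 + 3*h^3 - 4*h^2 - 12*h) = (h - 2)*(h - 1)*(h^3 + 5*h^2 + 6*h) = (h - 2)*(h - 1)*(h + 2)*(h^2 + 3*h) = (h - 2)*(h - 1)*(h + 2)*(h + 3)*(h)
(5) = (v - 2)*(v^3 - 5*v^2 + 2*v + 8) = (v - 2)^2*(v^2 - 3*v - 4) = (v - 2)^2*(v + 1)*(v - 4)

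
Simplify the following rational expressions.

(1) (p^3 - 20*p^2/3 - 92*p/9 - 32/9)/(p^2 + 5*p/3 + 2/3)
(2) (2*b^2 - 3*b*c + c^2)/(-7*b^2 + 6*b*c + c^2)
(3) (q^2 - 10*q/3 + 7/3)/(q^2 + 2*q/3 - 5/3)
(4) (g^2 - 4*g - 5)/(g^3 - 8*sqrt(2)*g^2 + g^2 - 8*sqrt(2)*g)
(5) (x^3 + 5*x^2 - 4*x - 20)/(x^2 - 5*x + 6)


(1) = (3*p^2 - 22*p - 16)/(3*p + 3)
(2) = (-2*b + c)/(7*b + c)
(3) = (3*q - 7)/(3*q + 5)
(4) = (g - 5)/(g^2 - 8*sqrt(2)*g)
(5) = (x^2 + 7*x + 10)/(x - 3)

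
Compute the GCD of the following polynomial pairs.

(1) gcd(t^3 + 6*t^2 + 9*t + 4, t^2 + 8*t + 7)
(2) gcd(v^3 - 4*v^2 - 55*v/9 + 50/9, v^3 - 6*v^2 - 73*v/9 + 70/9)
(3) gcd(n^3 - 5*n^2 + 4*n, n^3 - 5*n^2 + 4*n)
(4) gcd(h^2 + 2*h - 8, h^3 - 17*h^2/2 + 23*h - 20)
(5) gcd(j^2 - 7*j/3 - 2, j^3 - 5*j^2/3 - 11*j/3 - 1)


(1) = t + 1
(2) = v^2 + v - 10/9
(3) = n^3 - 5*n^2 + 4*n
(4) = h - 2
(5) = gcd((j - 3)*(j + 2/3), (j - 3)*(j + 1/3)*(j + 1)) = j - 3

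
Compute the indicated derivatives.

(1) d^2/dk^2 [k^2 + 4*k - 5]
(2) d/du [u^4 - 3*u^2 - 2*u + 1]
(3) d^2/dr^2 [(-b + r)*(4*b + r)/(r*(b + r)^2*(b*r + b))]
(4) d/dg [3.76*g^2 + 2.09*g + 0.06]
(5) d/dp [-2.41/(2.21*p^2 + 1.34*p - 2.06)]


(1) = 2
(2) = 4*u^3 - 6*u - 2
(3) = 2*(-r^2*(b - r)*(b + r)^2*(4*b + r) - 2*r^2*(b - r)*(b + r)*(4*b + r)*(r + 1) - 3*r^2*(b - r)*(4*b + r)*(r + 1)^2 - r^2*(b + r)^2*(3*b + 2*r)*(r + 1) + r^2*(b + r)^2*(r + 1)^2 - 2*r^2*(b + r)*(3*b + 2*r)*(r + 1)^2 - r*(b - r)*(b + r)^2*(4*b + r)*(r + 1) - 2*r*(b - r)*(b + r)*(4*b + r)*(r + 1)^2 - r*(b + r)^2*(3*b + 2*r)*(r + 1)^2 - (b - r)*(b + r)^2*(4*b + r)*(r + 1)^2)/(b*r^3*(b + r)^4*(r + 1)^3)
(4) = 7.52*g + 2.09
(5) = (10.6522*p + 3.2294)/(2.21*p^2 + 1.34*p - 2.06)^2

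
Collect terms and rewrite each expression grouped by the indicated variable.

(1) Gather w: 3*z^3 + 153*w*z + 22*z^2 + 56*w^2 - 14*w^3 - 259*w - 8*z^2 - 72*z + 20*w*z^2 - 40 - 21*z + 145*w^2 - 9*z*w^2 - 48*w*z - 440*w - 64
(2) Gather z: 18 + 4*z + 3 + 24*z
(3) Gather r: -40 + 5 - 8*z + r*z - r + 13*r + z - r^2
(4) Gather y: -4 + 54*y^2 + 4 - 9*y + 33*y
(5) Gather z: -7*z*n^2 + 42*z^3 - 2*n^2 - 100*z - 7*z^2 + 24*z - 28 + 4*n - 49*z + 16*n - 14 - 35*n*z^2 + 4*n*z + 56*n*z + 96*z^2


(1) = -14*w^3 + w^2*(201 - 9*z) + w*(20*z^2 + 105*z - 699) + 3*z^3 + 14*z^2 - 93*z - 104
(2) = 28*z + 21
(3) = -r^2 + r*(z + 12) - 7*z - 35
(4) = 54*y^2 + 24*y
(5) = -2*n^2 + 20*n + 42*z^3 + z^2*(89 - 35*n) + z*(-7*n^2 + 60*n - 125) - 42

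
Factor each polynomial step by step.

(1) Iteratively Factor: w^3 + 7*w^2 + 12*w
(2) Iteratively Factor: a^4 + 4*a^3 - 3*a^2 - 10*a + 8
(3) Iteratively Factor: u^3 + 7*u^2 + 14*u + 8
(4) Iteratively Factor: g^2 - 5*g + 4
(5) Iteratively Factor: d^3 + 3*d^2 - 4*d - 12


(1) = (w + 4)*(w^2 + 3*w) = w*(w + 4)*(w + 3)
(2) = (a + 4)*(a^3 - 3*a + 2) = (a - 1)*(a + 4)*(a^2 + a - 2) = (a - 1)*(a + 2)*(a + 4)*(a - 1)
(3) = (u + 4)*(u^2 + 3*u + 2) = (u + 1)*(u + 4)*(u + 2)
(4) = (g - 1)*(g - 4)
(5) = (d + 2)*(d^2 + d - 6) = (d + 2)*(d + 3)*(d - 2)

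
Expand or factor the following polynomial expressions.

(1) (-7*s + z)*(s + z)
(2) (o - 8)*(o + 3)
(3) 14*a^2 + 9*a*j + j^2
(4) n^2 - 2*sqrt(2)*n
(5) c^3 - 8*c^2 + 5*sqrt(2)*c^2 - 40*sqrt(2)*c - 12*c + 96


(1) = -7*s^2 - 6*s*z + z^2
(2) = o^2 - 5*o - 24
(3) = (2*a + j)*(7*a + j)
(4) = n*(n - 2*sqrt(2))
(5) = (c - 8)*(c - sqrt(2))*(c + 6*sqrt(2))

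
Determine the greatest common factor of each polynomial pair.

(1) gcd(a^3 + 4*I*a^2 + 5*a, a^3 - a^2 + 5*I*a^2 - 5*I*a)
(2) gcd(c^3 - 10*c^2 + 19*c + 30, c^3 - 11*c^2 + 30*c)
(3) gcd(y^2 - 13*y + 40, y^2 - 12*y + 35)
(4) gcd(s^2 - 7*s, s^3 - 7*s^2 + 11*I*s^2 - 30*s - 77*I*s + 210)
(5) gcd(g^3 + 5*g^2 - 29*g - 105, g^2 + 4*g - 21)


(1) = gcd(a*(a - I)*(a + 5*I), a*(a - 1)*(a + 5*I)) = a^2 + 5*I*a
(2) = gcd((c - 6)*(c - 5)*(c + 1), c*(c - 6)*(c - 5)) = c^2 - 11*c + 30
(3) = y - 5
(4) = s - 7
(5) = gcd((g - 5)*(g + 3)*(g + 7), (g - 3)*(g + 7)) = g + 7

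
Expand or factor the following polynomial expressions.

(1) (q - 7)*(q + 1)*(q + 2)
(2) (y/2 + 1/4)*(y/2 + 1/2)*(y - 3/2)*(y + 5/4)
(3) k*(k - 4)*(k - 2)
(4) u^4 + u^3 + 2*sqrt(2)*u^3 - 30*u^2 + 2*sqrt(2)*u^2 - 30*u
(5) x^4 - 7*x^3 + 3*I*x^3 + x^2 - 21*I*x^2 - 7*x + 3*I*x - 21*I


(1) = q^3 - 4*q^2 - 19*q - 14
(2) = y^4/4 + 5*y^3/16 - 7*y^2/16 - 47*y/64 - 15/64
(3) = k^3 - 6*k^2 + 8*k
(4) = u*(u + 1)*(u - 3*sqrt(2))*(u + 5*sqrt(2))
(5) = (x - 7)*(x - I)*(x + I)*(x + 3*I)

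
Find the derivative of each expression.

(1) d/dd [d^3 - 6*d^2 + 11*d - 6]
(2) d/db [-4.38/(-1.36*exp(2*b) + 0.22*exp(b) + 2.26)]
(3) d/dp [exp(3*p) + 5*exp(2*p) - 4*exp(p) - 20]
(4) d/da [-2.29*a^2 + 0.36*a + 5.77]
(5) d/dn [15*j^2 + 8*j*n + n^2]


(1) = 3*d^2 - 12*d + 11
(2) = (0.9636 - 11.9136*exp(b))*exp(b)/(-1.36*exp(2*b) + 0.22*exp(b) + 2.26)^2
(3) = (3*exp(2*p) + 10*exp(p) - 4)*exp(p)
(4) = 0.36 - 4.58*a
(5) = 8*j + 2*n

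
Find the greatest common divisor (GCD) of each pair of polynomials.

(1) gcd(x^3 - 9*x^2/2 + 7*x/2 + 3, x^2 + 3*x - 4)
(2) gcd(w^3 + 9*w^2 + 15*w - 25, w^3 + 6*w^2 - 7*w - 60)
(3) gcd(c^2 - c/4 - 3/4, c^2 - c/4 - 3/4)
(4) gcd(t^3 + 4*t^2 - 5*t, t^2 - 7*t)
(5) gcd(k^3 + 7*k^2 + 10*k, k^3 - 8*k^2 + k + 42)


(1) = 1
(2) = gcd((w - 1)*(w + 5)^2, (w - 3)*(w + 4)*(w + 5)) = w + 5
(3) = gcd((c - 1)*(c + 3/4), (c - 1)*(c + 3/4)) = c^2 - c/4 - 3/4
(4) = gcd(t*(t - 1)*(t + 5), t*(t - 7)) = t
(5) = gcd(k*(k + 2)*(k + 5), (k - 7)*(k - 3)*(k + 2)) = k + 2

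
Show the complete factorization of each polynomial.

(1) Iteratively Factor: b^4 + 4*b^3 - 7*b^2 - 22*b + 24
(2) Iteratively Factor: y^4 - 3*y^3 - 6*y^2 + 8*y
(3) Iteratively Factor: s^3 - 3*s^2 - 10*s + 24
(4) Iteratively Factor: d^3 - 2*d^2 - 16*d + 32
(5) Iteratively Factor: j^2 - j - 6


(1) = (b - 1)*(b^3 + 5*b^2 - 2*b - 24) = (b - 2)*(b - 1)*(b^2 + 7*b + 12) = (b - 2)*(b - 1)*(b + 4)*(b + 3)
(2) = (y - 1)*(y^3 - 2*y^2 - 8*y) = y*(y - 1)*(y^2 - 2*y - 8) = y*(y - 1)*(y + 2)*(y - 4)
(3) = (s - 2)*(s^2 - s - 12) = (s - 4)*(s - 2)*(s + 3)
(4) = (d - 4)*(d^2 + 2*d - 8) = (d - 4)*(d + 4)*(d - 2)
(5) = (j + 2)*(j - 3)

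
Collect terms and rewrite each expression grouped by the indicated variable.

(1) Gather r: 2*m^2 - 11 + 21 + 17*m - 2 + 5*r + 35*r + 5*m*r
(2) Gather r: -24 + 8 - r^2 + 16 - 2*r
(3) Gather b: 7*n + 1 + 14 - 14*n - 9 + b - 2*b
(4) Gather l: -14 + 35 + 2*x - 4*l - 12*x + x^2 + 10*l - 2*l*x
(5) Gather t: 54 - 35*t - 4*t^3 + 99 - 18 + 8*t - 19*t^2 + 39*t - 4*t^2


(1) = 2*m^2 + 17*m + r*(5*m + 40) + 8
(2) = -r^2 - 2*r
(3) = -b - 7*n + 6
(4) = l*(6 - 2*x) + x^2 - 10*x + 21
(5) = -4*t^3 - 23*t^2 + 12*t + 135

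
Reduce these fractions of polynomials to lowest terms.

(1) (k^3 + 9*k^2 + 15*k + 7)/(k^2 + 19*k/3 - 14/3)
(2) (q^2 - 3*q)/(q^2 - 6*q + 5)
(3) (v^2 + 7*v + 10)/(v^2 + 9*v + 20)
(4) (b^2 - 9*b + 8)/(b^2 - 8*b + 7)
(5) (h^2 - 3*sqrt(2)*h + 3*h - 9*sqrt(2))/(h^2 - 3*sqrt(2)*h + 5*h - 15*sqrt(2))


(1) = (3*k^2 + 6*k + 3)/(3*k - 2)
(2) = (q^2 - 3*q)/(q^2 - 6*q + 5)
(3) = (v + 2)/(v + 4)
(4) = (b - 8)/(b - 7)
(5) = (h + 3)/(h + 5)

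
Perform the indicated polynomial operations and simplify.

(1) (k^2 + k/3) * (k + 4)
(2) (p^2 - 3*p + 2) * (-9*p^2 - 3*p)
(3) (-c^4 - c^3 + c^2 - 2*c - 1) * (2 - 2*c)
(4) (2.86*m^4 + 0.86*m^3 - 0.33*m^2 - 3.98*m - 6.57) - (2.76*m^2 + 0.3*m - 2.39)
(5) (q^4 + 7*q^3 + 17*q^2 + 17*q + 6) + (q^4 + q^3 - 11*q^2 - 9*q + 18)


(1) = k^3 + 13*k^2/3 + 4*k/3
(2) = -9*p^4 + 24*p^3 - 9*p^2 - 6*p
(3) = 2*c^5 - 4*c^3 + 6*c^2 - 2*c - 2
(4) = 2.86*m^4 + 0.86*m^3 - 3.09*m^2 - 4.28*m - 4.18
(5) = 2*q^4 + 8*q^3 + 6*q^2 + 8*q + 24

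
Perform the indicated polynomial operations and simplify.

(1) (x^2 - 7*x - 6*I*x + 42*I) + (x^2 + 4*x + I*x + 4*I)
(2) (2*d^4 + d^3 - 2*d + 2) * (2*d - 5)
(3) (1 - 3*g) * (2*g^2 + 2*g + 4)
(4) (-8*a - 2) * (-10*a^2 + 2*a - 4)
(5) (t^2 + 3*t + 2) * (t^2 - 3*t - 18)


(1) = 2*x^2 - 3*x - 5*I*x + 46*I
(2) = 4*d^5 - 8*d^4 - 5*d^3 - 4*d^2 + 14*d - 10
(3) = -6*g^3 - 4*g^2 - 10*g + 4
(4) = 80*a^3 + 4*a^2 + 28*a + 8
(5) = t^4 - 25*t^2 - 60*t - 36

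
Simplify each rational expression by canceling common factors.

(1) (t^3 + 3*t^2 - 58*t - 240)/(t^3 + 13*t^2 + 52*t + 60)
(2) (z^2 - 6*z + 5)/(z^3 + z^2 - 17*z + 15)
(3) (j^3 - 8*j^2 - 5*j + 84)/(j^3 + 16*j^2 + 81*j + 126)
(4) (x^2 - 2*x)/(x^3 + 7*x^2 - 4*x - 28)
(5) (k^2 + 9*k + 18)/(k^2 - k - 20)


(1) = (t - 8)/(t + 2)
(2) = (z - 5)/(z^2 + 2*z - 15)
(3) = (j^2 - 11*j + 28)/(j^2 + 13*j + 42)
(4) = x/(x^2 + 9*x + 14)
(5) = (k^2 + 9*k + 18)/(k^2 - k - 20)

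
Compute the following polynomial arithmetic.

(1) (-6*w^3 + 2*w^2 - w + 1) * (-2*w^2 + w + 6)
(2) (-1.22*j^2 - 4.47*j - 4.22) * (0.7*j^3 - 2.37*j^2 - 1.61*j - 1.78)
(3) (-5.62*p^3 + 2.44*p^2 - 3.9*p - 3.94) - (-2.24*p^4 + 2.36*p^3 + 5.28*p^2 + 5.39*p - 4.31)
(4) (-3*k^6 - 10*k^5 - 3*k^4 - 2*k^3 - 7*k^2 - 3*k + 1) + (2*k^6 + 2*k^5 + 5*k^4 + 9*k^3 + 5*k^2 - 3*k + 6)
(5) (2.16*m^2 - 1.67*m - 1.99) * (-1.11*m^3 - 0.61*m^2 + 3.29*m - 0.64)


(1) = 12*w^5 - 10*w^4 - 32*w^3 + 9*w^2 - 5*w + 6
(2) = -0.854*j^5 - 0.2376*j^4 + 9.6041*j^3 + 19.3697*j^2 + 14.7508*j + 7.5116
(3) = 2.24*p^4 - 7.98*p^3 - 2.84*p^2 - 9.29*p + 0.37
(4) = -k^6 - 8*k^5 + 2*k^4 + 7*k^3 - 2*k^2 - 6*k + 7
(5) = -2.3976*m^5 + 0.5361*m^4 + 10.334*m^3 - 5.6628*m^2 - 5.4783*m + 1.2736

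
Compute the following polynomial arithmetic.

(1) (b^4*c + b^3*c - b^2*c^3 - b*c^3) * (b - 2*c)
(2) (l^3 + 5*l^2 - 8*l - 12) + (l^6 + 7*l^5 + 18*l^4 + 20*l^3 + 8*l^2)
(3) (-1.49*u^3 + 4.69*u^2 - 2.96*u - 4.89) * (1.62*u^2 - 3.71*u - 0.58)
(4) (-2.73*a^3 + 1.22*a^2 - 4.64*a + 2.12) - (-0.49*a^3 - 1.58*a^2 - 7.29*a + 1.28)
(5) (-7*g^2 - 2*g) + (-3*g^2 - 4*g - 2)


(1) = b^5*c - 2*b^4*c^2 + b^4*c - b^3*c^3 - 2*b^3*c^2 + 2*b^2*c^4 - b^2*c^3 + 2*b*c^4
(2) = l^6 + 7*l^5 + 18*l^4 + 21*l^3 + 13*l^2 - 8*l - 12
(3) = -2.4138*u^5 + 13.1257*u^4 - 21.3309*u^3 + 0.3396*u^2 + 19.8587*u + 2.8362
(4) = -2.24*a^3 + 2.8*a^2 + 2.65*a + 0.84
(5) = -10*g^2 - 6*g - 2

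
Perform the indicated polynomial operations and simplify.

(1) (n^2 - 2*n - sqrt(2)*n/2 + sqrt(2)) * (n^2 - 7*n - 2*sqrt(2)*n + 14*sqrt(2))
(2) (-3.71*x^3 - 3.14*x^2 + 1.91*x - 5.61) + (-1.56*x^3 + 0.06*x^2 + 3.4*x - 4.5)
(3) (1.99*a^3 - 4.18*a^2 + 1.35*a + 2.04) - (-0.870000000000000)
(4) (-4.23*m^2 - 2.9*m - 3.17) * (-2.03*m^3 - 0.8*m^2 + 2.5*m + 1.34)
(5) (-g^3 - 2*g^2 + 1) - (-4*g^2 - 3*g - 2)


(1) = n^4 - 9*n^3 - 5*sqrt(2)*n^3/2 + 16*n^2 + 45*sqrt(2)*n^2/2 - 35*sqrt(2)*n - 18*n + 28
(2) = -5.27*x^3 - 3.08*x^2 + 5.31*x - 10.11
(3) = 1.99*a^3 - 4.18*a^2 + 1.35*a + 2.91
(4) = 8.5869*m^5 + 9.271*m^4 - 1.8199*m^3 - 10.3822*m^2 - 11.811*m - 4.2478
(5) = -g^3 + 2*g^2 + 3*g + 3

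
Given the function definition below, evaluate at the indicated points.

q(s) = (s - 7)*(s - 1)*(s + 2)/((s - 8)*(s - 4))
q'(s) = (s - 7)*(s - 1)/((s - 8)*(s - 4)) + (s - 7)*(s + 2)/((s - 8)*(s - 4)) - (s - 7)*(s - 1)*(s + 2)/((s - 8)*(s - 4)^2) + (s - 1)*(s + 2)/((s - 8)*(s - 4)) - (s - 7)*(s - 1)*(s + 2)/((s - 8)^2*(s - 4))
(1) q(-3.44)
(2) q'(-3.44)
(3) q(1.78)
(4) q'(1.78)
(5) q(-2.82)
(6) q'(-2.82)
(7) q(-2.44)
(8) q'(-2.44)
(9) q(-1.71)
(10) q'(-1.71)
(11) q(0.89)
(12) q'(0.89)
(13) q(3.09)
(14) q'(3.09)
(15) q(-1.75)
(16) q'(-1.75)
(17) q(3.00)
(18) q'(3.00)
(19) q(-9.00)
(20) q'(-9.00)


(1) = -0.78
(2) = 0.62
(3) = -1.11
(4) = -2.19
(5) = -0.42
(6) = 0.56
(7) = -0.21
(8) = 0.51
(9) = 0.12
(10) = 0.40
(11) = 0.09
(12) = -0.74
(13) = -9.31
(14) = -16.03
(15) = 0.11
(16) = 0.41
(17) = -8.00
(18) = -13.20
(19) = -5.07
(20) = 0.86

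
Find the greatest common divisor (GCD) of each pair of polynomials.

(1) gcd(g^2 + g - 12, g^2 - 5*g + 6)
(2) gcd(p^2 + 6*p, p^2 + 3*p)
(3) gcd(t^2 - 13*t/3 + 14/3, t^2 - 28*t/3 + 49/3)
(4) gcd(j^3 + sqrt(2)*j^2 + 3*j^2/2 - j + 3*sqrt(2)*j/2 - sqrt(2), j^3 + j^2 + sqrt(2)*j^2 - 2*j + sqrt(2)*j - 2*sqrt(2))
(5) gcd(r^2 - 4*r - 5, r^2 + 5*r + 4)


(1) = g - 3
(2) = p
(3) = t - 7/3
(4) = gcd((j - 1/2)*(j + 2)*(j + sqrt(2)), (j - 1)*(j + 2)*(j + sqrt(2))) = j^2 + j*(sqrt(2) + 2) + 2*sqrt(2)
(5) = gcd((r - 5)*(r + 1), (r + 1)*(r + 4)) = r + 1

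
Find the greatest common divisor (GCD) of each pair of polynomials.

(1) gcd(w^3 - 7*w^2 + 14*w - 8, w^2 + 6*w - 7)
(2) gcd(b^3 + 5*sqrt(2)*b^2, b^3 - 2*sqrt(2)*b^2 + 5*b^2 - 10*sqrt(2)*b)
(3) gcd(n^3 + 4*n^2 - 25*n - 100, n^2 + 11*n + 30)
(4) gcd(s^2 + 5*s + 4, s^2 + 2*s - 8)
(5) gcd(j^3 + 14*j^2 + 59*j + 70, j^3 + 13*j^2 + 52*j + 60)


(1) = w - 1
(2) = gcd(b^2*(b + 5*sqrt(2)), b*(b + 5)*(b - 2*sqrt(2))) = b
(3) = gcd((n - 5)*(n + 4)*(n + 5), (n + 5)*(n + 6)) = n + 5
(4) = gcd((s + 1)*(s + 4), (s - 2)*(s + 4)) = s + 4
(5) = j^2 + 7*j + 10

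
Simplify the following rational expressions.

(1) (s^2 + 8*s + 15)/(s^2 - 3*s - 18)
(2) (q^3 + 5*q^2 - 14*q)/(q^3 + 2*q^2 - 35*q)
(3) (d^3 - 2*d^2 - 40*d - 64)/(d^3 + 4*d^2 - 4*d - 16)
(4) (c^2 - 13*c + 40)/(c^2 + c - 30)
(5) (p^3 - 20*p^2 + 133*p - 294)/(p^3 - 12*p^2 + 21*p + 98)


(1) = (s + 5)/(s - 6)
(2) = (q - 2)/(q - 5)
(3) = (d - 8)/(d - 2)
(4) = (c - 8)/(c + 6)
(5) = (p - 6)/(p + 2)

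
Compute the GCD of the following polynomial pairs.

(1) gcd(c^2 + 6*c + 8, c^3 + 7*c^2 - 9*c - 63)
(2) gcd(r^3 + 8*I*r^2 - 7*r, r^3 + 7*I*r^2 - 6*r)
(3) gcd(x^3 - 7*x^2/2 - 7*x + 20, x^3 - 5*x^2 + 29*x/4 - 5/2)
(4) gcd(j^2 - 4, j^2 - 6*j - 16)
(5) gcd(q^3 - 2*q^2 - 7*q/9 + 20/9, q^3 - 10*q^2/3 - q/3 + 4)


(1) = 1
(2) = gcd(r*(r + I)*(r + 7*I), r*(r + I)*(r + 6*I)) = r^2 + I*r
(3) = x - 2
(4) = j + 2
(5) = q^2 - q/3 - 4/3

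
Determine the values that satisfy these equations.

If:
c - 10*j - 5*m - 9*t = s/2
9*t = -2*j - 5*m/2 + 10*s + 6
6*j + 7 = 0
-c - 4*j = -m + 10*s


Then:
c = 388/53 - 1278*t/265
j = -7/6
m = 602/159 - 738*t/265
s = 54*t/265 + 6/53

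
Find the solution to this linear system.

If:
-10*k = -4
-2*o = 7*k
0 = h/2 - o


Then:
h = -14/5
k = 2/5
o = -7/5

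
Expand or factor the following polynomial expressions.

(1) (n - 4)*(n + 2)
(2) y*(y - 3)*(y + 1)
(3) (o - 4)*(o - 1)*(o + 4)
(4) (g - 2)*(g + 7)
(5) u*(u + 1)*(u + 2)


(1) = n^2 - 2*n - 8
(2) = y^3 - 2*y^2 - 3*y
(3) = o^3 - o^2 - 16*o + 16
(4) = g^2 + 5*g - 14
(5) = u^3 + 3*u^2 + 2*u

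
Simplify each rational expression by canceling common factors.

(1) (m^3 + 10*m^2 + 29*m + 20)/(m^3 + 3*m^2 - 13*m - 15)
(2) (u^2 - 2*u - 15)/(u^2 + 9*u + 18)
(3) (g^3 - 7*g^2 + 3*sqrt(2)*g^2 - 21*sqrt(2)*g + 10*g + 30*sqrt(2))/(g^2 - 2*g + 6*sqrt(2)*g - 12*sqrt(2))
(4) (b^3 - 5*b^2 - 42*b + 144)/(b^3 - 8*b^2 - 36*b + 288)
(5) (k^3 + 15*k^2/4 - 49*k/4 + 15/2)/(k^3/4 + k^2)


(1) = (m + 4)/(m - 3)
(2) = (u - 5)/(u + 6)
(3) = (g^2 + g*(-5 + 3*sqrt(2)) - 15*sqrt(2))/(g + 6*sqrt(2))
(4) = (b - 3)/(b - 6)
(5) = (4*k^3 + 15*k^2 - 49*k + 30)/(k^3 + 4*k^2)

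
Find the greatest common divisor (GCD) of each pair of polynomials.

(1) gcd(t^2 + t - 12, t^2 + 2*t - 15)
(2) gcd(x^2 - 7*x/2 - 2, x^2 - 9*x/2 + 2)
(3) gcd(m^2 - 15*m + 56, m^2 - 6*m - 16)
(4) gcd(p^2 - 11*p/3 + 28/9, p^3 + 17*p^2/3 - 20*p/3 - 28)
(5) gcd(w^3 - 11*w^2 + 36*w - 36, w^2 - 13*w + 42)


(1) = gcd((t - 3)*(t + 4), (t - 3)*(t + 5)) = t - 3
(2) = x - 4
(3) = m - 8
(4) = gcd((p - 7/3)*(p - 4/3), (p - 7/3)*(p + 2)*(p + 6)) = p - 7/3
(5) = w - 6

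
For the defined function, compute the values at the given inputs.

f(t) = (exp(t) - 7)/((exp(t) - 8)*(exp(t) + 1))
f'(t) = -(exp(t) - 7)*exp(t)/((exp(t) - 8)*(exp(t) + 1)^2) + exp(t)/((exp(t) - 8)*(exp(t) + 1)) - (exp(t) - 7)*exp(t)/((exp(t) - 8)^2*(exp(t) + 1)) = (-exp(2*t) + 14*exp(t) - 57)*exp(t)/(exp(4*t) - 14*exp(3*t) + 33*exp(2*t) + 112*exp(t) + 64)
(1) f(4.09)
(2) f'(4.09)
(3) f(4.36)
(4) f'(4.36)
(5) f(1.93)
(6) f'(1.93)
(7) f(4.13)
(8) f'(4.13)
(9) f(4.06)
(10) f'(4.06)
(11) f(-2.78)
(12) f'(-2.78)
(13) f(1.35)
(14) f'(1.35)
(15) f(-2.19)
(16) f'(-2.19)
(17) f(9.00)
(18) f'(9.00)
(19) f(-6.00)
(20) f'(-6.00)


(1) = 0.02
(2) = -0.02
(3) = 0.01
(4) = -0.01
(5) = 0.01
(6) = -0.72
(7) = 0.02
(8) = -0.02
(9) = 0.02
(10) = -0.02
(11) = 0.82
(12) = -0.05
(13) = 0.16
(14) = -0.17
(15) = 0.79
(16) = -0.08
(17) = 0.00
(18) = -0.00
(19) = 0.87
(20) = -0.00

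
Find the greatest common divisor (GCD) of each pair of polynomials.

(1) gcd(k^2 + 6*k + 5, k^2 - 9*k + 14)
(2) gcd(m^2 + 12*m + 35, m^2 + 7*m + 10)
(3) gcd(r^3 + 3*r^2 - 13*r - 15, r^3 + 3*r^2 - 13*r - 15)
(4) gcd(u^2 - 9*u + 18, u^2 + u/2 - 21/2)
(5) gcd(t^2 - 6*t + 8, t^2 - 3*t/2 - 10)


(1) = 1
(2) = m + 5
(3) = r^3 + 3*r^2 - 13*r - 15
(4) = gcd((u - 6)*(u - 3), (u - 3)*(u + 7/2)) = u - 3
(5) = gcd((t - 4)*(t - 2), (t - 4)*(t + 5/2)) = t - 4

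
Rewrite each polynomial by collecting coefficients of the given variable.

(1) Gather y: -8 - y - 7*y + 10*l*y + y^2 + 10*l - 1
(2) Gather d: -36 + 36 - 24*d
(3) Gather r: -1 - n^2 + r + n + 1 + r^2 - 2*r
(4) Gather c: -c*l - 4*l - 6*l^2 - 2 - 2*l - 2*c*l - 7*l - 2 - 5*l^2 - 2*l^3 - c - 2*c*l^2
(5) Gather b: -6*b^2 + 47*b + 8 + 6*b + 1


(1) = 10*l + y^2 + y*(10*l - 8) - 9
(2) = -24*d
(3) = -n^2 + n + r^2 - r
(4) = c*(-2*l^2 - 3*l - 1) - 2*l^3 - 11*l^2 - 13*l - 4
(5) = -6*b^2 + 53*b + 9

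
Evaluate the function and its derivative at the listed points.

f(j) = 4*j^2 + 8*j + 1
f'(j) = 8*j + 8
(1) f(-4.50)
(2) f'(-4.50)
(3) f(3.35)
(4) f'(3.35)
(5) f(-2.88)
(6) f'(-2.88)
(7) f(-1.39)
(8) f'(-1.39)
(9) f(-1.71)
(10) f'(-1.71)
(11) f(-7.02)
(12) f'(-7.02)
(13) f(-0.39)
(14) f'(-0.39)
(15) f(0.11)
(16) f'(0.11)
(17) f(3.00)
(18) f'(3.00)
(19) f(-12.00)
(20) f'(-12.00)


(1) = 46.00
(2) = -28.00
(3) = 72.69
(4) = 34.80
(5) = 11.14
(6) = -15.04
(7) = -2.39
(8) = -3.12
(9) = -0.98
(10) = -5.68
(11) = 141.96
(12) = -48.16
(13) = -1.51
(14) = 4.88
(15) = 1.93
(16) = 8.88
(17) = 61.00
(18) = 32.00
(19) = 481.00
(20) = -88.00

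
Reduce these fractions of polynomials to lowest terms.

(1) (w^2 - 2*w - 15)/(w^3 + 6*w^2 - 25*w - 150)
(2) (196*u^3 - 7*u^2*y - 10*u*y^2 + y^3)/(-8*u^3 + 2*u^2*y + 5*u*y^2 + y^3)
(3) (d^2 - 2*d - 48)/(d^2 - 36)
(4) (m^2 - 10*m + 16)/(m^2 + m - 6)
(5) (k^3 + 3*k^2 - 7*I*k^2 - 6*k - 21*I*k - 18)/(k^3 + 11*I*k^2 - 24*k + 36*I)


(1) = (w + 3)/(w^2 + 11*w + 30)
(2) = (49*u^2 - 14*u*y + y^2)/(-2*u^2 + u*y + y^2)
(3) = (d - 8)/(d - 6)
(4) = (m - 8)/(m + 3)
(5) = (k^2 + k*(3 - 6*I) - 18*I)/(k^2 + 12*I*k - 36)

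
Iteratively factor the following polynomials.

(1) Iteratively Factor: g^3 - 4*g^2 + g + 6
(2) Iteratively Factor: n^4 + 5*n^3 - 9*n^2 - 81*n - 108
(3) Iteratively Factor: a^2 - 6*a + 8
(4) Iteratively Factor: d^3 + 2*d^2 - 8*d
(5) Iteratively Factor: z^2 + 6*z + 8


(1) = (g - 3)*(g^2 - g - 2) = (g - 3)*(g + 1)*(g - 2)
(2) = (n + 3)*(n^3 + 2*n^2 - 15*n - 36) = (n + 3)^2*(n^2 - n - 12) = (n - 4)*(n + 3)^2*(n + 3)
(3) = (a - 4)*(a - 2)
(4) = (d)*(d^2 + 2*d - 8) = d*(d - 2)*(d + 4)
(5) = (z + 2)*(z + 4)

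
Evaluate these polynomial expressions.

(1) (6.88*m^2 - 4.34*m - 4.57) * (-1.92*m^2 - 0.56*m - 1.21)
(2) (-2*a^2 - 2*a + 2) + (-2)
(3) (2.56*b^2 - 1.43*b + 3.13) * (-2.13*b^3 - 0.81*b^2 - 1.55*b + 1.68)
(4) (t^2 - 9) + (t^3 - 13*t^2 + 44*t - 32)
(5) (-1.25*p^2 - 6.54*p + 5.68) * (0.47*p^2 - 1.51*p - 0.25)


(1) = -13.2096*m^4 + 4.48*m^3 + 2.88*m^2 + 7.8106*m + 5.5297
(2) = -2*a^2 - 2*a
(3) = -5.4528*b^5 + 0.9723*b^4 - 9.4766*b^3 + 3.982*b^2 - 7.2539*b + 5.2584
(4) = t^3 - 12*t^2 + 44*t - 41
(5) = -0.5875*p^4 - 1.1863*p^3 + 12.8575*p^2 - 6.9418*p - 1.42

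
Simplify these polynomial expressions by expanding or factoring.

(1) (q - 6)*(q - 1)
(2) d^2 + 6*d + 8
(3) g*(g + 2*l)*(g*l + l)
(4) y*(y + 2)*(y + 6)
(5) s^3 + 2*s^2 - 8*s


(1) = q^2 - 7*q + 6
(2) = (d + 2)*(d + 4)
(3) = g^3*l + 2*g^2*l^2 + g^2*l + 2*g*l^2
(4) = y^3 + 8*y^2 + 12*y
(5) = s*(s - 2)*(s + 4)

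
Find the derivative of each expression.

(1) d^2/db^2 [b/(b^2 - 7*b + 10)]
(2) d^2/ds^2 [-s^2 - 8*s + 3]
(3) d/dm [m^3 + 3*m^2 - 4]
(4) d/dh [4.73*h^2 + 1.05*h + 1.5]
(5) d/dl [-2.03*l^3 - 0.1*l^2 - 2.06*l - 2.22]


(1) = 2*(b*(2*b - 7)^2 + (7 - 3*b)*(b^2 - 7*b + 10))/(b^2 - 7*b + 10)^3
(2) = -2
(3) = 3*m*(m + 2)
(4) = 9.46*h + 1.05
(5) = -6.09*l^2 - 0.2*l - 2.06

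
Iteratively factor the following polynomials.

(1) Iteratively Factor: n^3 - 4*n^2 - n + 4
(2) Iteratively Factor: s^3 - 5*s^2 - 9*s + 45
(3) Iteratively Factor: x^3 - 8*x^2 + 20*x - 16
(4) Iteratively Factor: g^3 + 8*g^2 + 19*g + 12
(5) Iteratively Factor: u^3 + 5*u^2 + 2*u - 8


(1) = (n + 1)*(n^2 - 5*n + 4) = (n - 4)*(n + 1)*(n - 1)
(2) = (s - 3)*(s^2 - 2*s - 15) = (s - 5)*(s - 3)*(s + 3)
(3) = (x - 2)*(x^2 - 6*x + 8) = (x - 2)^2*(x - 4)
(4) = (g + 1)*(g^2 + 7*g + 12) = (g + 1)*(g + 4)*(g + 3)
(5) = (u + 2)*(u^2 + 3*u - 4) = (u - 1)*(u + 2)*(u + 4)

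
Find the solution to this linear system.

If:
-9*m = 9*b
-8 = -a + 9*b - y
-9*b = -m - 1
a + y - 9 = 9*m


Then:
No Solution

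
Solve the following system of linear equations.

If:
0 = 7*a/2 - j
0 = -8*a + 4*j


Then:
a = 0
j = 0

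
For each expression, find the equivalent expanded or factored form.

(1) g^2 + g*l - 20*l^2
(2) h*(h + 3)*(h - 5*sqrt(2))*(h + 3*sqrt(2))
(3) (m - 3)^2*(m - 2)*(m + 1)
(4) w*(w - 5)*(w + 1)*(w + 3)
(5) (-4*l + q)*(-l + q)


(1) = (g - 4*l)*(g + 5*l)
(2) = h^4 - 2*sqrt(2)*h^3 + 3*h^3 - 30*h^2 - 6*sqrt(2)*h^2 - 90*h
(3) = m^4 - 7*m^3 + 13*m^2 + 3*m - 18
(4) = w^4 - w^3 - 17*w^2 - 15*w
(5) = 4*l^2 - 5*l*q + q^2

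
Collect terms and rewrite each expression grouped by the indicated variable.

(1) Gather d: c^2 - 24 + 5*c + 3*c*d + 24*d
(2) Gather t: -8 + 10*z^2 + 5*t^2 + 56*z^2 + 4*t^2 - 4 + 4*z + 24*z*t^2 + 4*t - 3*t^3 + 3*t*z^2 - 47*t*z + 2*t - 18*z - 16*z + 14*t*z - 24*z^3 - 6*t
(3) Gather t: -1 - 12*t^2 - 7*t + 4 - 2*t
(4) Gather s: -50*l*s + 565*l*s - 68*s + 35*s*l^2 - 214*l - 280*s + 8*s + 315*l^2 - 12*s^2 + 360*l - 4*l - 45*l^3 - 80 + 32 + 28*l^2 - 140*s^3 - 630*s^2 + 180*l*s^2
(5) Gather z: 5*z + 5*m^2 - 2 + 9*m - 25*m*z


(1) = c^2 + 5*c + d*(3*c + 24) - 24
(2) = -3*t^3 + t^2*(24*z + 9) + t*(3*z^2 - 33*z) - 24*z^3 + 66*z^2 - 30*z - 12
(3) = -12*t^2 - 9*t + 3
(4) = -45*l^3 + 343*l^2 + 142*l - 140*s^3 + s^2*(180*l - 642) + s*(35*l^2 + 515*l - 340) - 48
(5) = 5*m^2 + 9*m + z*(5 - 25*m) - 2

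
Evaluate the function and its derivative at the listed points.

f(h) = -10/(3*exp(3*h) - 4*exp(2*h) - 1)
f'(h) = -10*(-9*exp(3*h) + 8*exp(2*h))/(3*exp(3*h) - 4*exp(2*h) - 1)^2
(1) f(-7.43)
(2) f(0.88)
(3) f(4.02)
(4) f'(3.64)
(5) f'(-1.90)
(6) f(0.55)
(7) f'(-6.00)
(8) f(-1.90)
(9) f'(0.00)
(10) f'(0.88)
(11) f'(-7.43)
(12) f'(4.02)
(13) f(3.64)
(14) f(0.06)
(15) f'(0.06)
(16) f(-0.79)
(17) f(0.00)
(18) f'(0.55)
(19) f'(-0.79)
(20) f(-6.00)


(1) = 10.00
(2) = -0.56
(3) = -0.00
(4) = 0.00
(5) = -1.28
(6) = -3.84
(7) = -0.00
(8) = 9.26
(9) = 2.50
(10) = 2.52
(11) = -0.00
(12) = 0.00
(13) = -0.00
(14) = 5.21
(15) = 4.77
(16) = 6.48
(17) = 5.00
(18) = 33.66
(19) = -3.39
(20) = 10.00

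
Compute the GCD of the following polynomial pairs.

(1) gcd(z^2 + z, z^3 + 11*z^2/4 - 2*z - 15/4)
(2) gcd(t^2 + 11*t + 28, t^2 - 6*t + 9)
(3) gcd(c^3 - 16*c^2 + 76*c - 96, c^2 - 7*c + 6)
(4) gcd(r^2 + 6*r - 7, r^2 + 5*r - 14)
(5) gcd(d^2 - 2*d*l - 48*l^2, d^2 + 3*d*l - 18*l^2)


(1) = gcd(z*(z + 1), (z - 5/4)*(z + 1)*(z + 3)) = z + 1
(2) = gcd((t + 4)*(t + 7), (t - 3)^2) = 1
(3) = gcd((c - 8)*(c - 6)*(c - 2), (c - 6)*(c - 1)) = c - 6
(4) = gcd((r - 1)*(r + 7), (r - 2)*(r + 7)) = r + 7
(5) = gcd((d - 8*l)*(d + 6*l), (d - 3*l)*(d + 6*l)) = d + 6*l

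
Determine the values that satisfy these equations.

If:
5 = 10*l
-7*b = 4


Then:
b = -4/7
l = 1/2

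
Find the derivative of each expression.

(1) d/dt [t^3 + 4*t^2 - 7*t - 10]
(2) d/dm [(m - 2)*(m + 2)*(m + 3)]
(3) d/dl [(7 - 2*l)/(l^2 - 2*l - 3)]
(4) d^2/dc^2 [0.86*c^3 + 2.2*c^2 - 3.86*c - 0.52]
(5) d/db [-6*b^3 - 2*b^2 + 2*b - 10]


(1) = 3*t^2 + 8*t - 7
(2) = 3*m^2 + 6*m - 4
(3) = 2*(l^2 - 7*l + 10)/(l^4 - 4*l^3 - 2*l^2 + 12*l + 9)
(4) = 5.16*c + 4.4
(5) = -18*b^2 - 4*b + 2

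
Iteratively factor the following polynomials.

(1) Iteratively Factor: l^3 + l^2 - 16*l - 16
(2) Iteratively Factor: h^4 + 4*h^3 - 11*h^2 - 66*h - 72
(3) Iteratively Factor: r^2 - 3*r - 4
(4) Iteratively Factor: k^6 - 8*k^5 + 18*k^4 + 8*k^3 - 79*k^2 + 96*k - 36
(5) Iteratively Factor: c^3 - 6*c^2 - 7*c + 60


(1) = (l + 1)*(l^2 - 16) = (l - 4)*(l + 1)*(l + 4)
(2) = (h + 3)*(h^3 + h^2 - 14*h - 24) = (h + 3)^2*(h^2 - 2*h - 8) = (h - 4)*(h + 3)^2*(h + 2)
(3) = (r - 4)*(r + 1)
(4) = (k - 2)*(k^5 - 6*k^4 + 6*k^3 + 20*k^2 - 39*k + 18) = (k - 3)*(k - 2)*(k^4 - 3*k^3 - 3*k^2 + 11*k - 6) = (k - 3)*(k - 2)*(k - 1)*(k^3 - 2*k^2 - 5*k + 6) = (k - 3)*(k - 2)*(k - 1)*(k + 2)*(k^2 - 4*k + 3) = (k - 3)*(k - 2)*(k - 1)^2*(k + 2)*(k - 3)
(5) = (c - 5)*(c^2 - c - 12) = (c - 5)*(c + 3)*(c - 4)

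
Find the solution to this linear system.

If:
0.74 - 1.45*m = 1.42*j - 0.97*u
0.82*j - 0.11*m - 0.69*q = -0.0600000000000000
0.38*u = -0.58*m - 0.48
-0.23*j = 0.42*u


Then:
j = 0.78
m = -0.55
q = 1.11
u = -0.43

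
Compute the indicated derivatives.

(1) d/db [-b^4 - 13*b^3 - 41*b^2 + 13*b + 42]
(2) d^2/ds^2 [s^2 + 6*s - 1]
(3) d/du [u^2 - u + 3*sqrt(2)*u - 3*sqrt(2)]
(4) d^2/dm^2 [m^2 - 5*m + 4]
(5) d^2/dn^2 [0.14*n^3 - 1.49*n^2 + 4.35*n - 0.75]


(1) = -4*b^3 - 39*b^2 - 82*b + 13
(2) = 2
(3) = 2*u - 1 + 3*sqrt(2)
(4) = 2
(5) = 0.84*n - 2.98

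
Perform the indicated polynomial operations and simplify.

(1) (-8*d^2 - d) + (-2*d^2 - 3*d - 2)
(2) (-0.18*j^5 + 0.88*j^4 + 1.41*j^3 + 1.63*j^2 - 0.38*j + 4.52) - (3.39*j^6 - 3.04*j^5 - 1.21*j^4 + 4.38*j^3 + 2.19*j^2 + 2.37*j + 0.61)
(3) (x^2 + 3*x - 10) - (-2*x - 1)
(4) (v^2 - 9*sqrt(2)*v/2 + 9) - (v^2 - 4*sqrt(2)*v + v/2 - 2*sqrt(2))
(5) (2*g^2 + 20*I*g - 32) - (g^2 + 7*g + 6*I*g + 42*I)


(1) = -10*d^2 - 4*d - 2
(2) = -3.39*j^6 + 2.86*j^5 + 2.09*j^4 - 2.97*j^3 - 0.56*j^2 - 2.75*j + 3.91
(3) = x^2 + 5*x - 9
(4) = -sqrt(2)*v/2 - v/2 + 2*sqrt(2) + 9
(5) = g^2 - 7*g + 14*I*g - 32 - 42*I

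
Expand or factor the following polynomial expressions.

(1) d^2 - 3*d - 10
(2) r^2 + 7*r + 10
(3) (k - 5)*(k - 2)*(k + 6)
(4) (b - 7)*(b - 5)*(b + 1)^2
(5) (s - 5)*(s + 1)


(1) = (d - 5)*(d + 2)
(2) = (r + 2)*(r + 5)
(3) = k^3 - k^2 - 32*k + 60
(4) = b^4 - 10*b^3 + 12*b^2 + 58*b + 35
(5) = s^2 - 4*s - 5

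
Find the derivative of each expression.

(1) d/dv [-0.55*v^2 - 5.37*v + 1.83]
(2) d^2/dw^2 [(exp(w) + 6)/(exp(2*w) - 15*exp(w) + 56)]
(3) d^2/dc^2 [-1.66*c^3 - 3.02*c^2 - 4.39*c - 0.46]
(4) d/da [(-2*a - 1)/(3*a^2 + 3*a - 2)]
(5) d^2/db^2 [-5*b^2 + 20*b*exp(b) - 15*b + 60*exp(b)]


(1) = -1.1*v - 5.37
(2) = (exp(4*w) + 39*exp(3*w) - 606*exp(2*w) + 846*exp(w) + 8176)*exp(w)/(exp(6*w) - 45*exp(5*w) + 843*exp(4*w) - 8415*exp(3*w) + 47208*exp(2*w) - 141120*exp(w) + 175616)
(3) = -9.96*c - 6.04
(4) = (-6*a^2 - 6*a + 3*(2*a + 1)^2 + 4)/(3*a^2 + 3*a - 2)^2
(5) = 20*b*exp(b) + 100*exp(b) - 10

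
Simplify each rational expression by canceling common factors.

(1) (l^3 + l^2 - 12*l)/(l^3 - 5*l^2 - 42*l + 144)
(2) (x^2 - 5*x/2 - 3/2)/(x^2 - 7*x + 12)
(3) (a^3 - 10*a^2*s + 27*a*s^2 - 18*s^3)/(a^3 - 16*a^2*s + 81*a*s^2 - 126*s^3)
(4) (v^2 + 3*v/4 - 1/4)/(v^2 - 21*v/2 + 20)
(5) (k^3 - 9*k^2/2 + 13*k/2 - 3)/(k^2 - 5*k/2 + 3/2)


(1) = (l^2 + 4*l)/(l^2 - 2*l - 48)
(2) = (2*x + 1)/(2*x - 8)
(3) = (-a + s)/(-a + 7*s)
(4) = (4*v^2 + 3*v - 1)/(4*v^2 - 42*v + 80)
(5) = k - 2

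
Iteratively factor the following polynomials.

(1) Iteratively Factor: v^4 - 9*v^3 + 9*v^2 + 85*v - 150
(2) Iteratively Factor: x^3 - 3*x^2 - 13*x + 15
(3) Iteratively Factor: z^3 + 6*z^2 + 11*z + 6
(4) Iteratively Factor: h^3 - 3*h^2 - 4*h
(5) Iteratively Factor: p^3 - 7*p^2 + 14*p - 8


(1) = (v - 5)*(v^3 - 4*v^2 - 11*v + 30) = (v - 5)^2*(v^2 + v - 6) = (v - 5)^2*(v - 2)*(v + 3)
(2) = (x + 3)*(x^2 - 6*x + 5) = (x - 1)*(x + 3)*(x - 5)
(3) = (z + 1)*(z^2 + 5*z + 6) = (z + 1)*(z + 2)*(z + 3)
(4) = (h)*(h^2 - 3*h - 4) = h*(h + 1)*(h - 4)
(5) = (p - 4)*(p^2 - 3*p + 2) = (p - 4)*(p - 2)*(p - 1)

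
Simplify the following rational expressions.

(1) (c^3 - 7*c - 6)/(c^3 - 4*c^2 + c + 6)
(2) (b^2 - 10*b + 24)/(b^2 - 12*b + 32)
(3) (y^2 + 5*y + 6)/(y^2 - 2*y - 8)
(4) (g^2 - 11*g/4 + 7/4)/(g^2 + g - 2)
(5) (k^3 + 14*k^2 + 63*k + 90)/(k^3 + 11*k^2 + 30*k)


(1) = (c + 2)/(c - 2)
(2) = (b - 6)/(b - 8)
(3) = (y + 3)/(y - 4)
(4) = (4*g - 7)/(4*g + 8)
(5) = (k + 3)/k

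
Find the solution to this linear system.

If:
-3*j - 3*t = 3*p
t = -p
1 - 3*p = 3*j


Then:
j = 0
p = 1/3
t = -1/3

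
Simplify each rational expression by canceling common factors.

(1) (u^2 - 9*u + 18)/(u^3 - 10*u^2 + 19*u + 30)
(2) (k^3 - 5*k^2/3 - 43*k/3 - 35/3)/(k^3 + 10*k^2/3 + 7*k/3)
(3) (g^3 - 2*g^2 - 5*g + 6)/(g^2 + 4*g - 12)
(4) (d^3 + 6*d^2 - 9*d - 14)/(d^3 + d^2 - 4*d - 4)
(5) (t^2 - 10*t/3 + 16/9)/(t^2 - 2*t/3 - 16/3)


(1) = (u - 3)/(u^2 - 4*u - 5)
(2) = (k - 5)/k
(3) = (g^3 - 2*g^2 - 5*g + 6)/(g^2 + 4*g - 12)
(4) = (d + 7)/(d + 2)
(5) = (3*t - 2)/(3*t + 6)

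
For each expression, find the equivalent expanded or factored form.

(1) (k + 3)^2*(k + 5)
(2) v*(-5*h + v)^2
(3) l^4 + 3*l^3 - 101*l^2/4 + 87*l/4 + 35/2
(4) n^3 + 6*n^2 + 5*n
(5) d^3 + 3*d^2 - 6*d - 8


(1) = k^3 + 11*k^2 + 39*k + 45
(2) = 25*h^2*v - 10*h*v^2 + v^3
(3) = (l - 5/2)*(l - 2)*(l + 1/2)*(l + 7)
(4) = n*(n + 1)*(n + 5)
(5) = (d - 2)*(d + 1)*(d + 4)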